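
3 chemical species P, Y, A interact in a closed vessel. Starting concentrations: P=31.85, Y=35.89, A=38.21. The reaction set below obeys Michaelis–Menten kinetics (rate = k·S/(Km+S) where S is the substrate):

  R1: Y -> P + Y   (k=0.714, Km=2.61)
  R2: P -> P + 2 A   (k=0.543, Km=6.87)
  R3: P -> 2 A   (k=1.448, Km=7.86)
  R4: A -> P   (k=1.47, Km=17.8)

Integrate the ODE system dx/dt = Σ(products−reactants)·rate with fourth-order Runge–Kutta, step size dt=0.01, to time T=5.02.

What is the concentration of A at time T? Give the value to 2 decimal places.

RK4 with dt=0.01: 502 steps to T=5.02. Trajectory (selected grid times):
t=0.00: P=31.85 Y=35.89 A=38.21
t=0.56: P=32.14 Y=35.89 A=39.45
t=1.12: P=32.43 Y=35.89 A=40.68
t=1.67: P=32.72 Y=35.89 A=41.90
t=2.23: P=33.01 Y=35.89 A=43.13
t=2.79: P=33.32 Y=35.89 A=44.36
t=3.35: P=33.62 Y=35.89 A=45.58
t=3.90: P=33.93 Y=35.89 A=46.79
t=4.46: P=34.24 Y=35.89 A=48.02
t=5.02: P=34.55 Y=35.89 A=49.24
Read off A at T=5.02: 49.24

A at T = 49.24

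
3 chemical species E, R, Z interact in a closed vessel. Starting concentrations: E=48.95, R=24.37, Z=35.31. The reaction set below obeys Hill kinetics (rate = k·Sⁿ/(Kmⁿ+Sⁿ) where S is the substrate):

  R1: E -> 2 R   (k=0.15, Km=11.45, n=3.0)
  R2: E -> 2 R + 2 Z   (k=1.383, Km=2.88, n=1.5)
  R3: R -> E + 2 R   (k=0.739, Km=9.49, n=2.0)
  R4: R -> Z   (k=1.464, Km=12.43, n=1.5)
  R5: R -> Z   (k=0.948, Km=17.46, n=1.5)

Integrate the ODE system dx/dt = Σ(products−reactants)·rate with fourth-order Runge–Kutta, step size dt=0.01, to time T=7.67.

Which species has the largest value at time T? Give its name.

RK4 with dt=0.01: 767 steps to T=7.67. Trajectory (selected grid times):
t=0.00: E=48.95 R=24.37 Z=35.31
t=0.85: E=48.22 R=26.05 Z=39.06
t=1.70: E=47.49 R=27.71 Z=42.86
t=2.56: E=46.76 R=29.35 Z=46.73
t=3.41: E=46.05 R=30.94 Z=50.59
t=4.26: E=45.35 R=32.51 Z=54.47
t=5.11: E=44.64 R=34.06 Z=58.38
t=5.97: E=43.94 R=35.61 Z=62.36
t=6.82: E=43.25 R=37.11 Z=66.32
t=7.67: E=42.56 R=38.61 Z=70.29
At T=7.67: E=42.56 R=38.61 Z=70.29; the largest is Z.

Dominant species at T: Z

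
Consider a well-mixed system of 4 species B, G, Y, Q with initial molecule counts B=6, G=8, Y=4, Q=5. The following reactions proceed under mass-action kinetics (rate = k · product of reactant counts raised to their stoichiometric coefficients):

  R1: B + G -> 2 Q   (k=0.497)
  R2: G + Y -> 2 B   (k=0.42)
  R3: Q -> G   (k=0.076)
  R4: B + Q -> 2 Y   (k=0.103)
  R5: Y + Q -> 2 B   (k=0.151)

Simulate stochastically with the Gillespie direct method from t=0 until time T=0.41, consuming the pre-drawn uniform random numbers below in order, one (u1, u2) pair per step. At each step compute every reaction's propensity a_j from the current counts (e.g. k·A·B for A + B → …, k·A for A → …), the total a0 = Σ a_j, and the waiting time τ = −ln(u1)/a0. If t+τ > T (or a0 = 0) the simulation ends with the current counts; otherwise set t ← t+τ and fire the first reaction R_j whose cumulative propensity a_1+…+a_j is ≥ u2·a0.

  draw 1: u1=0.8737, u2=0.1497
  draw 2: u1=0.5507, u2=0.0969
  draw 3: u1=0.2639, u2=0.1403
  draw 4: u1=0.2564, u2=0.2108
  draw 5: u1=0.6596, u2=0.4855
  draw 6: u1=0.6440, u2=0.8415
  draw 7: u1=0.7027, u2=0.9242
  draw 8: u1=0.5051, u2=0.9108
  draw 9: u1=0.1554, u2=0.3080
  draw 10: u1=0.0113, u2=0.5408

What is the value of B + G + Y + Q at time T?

Check how each reaction changes W = B + G + Y + Q (weight of products minus weight of reactants):
R1: B + G -> 2 Q: (1·2) − (1·1 + 1·1) = 2 − 2 = 0
R2: G + Y -> 2 B: (1·2) − (1·1 + 1·1) = 2 − 2 = 0
R3: Q -> G: (1·1) − (1·1) = 1 − 1 = 0
R4: B + Q -> 2 Y: (1·2) − (1·1 + 1·1) = 2 − 2 = 0
R5: Y + Q -> 2 B: (1·2) − (1·1 + 1·1) = 2 − 2 = 0
Every reaction leaves W unchanged, so W is conserved and no simulation is needed: W(T) = W(0) = 6 + 8 + 4 + 5 = 23

Value at T = 23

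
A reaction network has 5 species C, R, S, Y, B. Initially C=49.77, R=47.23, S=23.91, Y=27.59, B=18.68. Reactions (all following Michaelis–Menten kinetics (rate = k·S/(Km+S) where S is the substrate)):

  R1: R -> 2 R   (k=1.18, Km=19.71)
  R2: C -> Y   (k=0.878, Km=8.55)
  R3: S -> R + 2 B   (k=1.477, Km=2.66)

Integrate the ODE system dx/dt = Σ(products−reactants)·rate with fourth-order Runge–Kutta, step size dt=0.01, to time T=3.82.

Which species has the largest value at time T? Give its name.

Dominant species at T: R

RK4 with dt=0.01: 382 steps to T=3.82. Trajectory (selected grid times):
t=0.00: C=49.77 R=47.23 S=23.91 Y=27.59 B=18.68
t=0.42: C=49.46 R=48.14 S=23.35 Y=27.90 B=19.80
t=0.85: C=49.13 R=49.07 S=22.78 Y=28.23 B=20.93
t=1.27: C=48.82 R=49.98 S=22.23 Y=28.54 B=22.04
t=1.70: C=48.50 R=50.91 S=21.66 Y=28.86 B=23.18
t=2.12: C=48.19 R=51.82 S=21.11 Y=29.17 B=24.28
t=2.55: C=47.86 R=52.75 S=20.55 Y=29.50 B=25.41
t=2.97: C=47.55 R=53.66 S=20.00 Y=29.81 B=26.50
t=3.40: C=47.23 R=54.59 S=19.44 Y=30.13 B=27.62
t=3.82: C=46.92 R=55.50 S=18.89 Y=30.44 B=28.71
At T=3.82: C=46.92 R=55.50 S=18.89 Y=30.44 B=28.71; the largest is R.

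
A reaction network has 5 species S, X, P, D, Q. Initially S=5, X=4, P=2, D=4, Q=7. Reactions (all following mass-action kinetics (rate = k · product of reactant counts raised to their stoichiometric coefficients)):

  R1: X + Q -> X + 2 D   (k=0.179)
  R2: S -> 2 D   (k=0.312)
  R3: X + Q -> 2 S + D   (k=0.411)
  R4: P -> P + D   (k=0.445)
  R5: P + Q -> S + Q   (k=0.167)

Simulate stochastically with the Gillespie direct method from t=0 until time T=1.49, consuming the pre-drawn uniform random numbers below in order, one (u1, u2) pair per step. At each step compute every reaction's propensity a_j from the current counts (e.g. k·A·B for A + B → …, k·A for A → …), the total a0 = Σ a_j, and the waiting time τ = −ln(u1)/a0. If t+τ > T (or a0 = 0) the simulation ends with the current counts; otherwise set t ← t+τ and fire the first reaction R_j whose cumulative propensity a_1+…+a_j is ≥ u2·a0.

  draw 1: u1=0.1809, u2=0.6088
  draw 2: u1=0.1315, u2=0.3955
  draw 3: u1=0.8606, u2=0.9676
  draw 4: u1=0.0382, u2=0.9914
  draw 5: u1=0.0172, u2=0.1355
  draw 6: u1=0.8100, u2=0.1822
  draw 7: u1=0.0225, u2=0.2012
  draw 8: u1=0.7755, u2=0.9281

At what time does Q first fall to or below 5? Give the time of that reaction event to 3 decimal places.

Threshold first reached at t = 0.209

t=0.000: S=5 X=4 P=2 D=4 Q=7
Draw 1: a1=5.012, a2=1.560, a3=11.508, a4=0.890, a5=2.338, a0=21.308; τ=−ln(0.1809)/21.308=0.080 → t=0.080; u2·a0=0.6088·21.308=12.972; a1+a2=6.572 < 12.972 ≤ a1+…+a3=18.080 → R3 fires; S=7 X=3 P=2 D=5 Q=6
Draw 2: a1=3.222, a2=2.184, a3=7.398, a4=0.890, a5=2.004, a0=15.698; τ=−ln(0.1315)/15.698=0.129 → t=0.209; u2·a0=0.3955·15.698=6.209; a1+a2=5.406 < 6.209 ≤ a1+…+a3=12.804 → R3 fires; S=9 X=2 P=2 D=6 Q=5
Draw 3: a1=1.790, a2=2.808, a3=4.110, a4=0.890, a5=1.670, a0=11.268; τ=−ln(0.8606)/11.268=0.013 → t=0.223; u2·a0=0.9676·11.268=10.903; a1+…+a4=9.598 < 10.903 ≤ a1+…+a5=11.268 → R5 fires; S=10 X=2 P=1 D=6 Q=5
Draw 4: a1=1.790, a2=3.120, a3=4.110, a4=0.445, a5=0.835, a0=10.300; τ=−ln(0.0382)/10.300=0.317 → t=0.540; u2·a0=0.9914·10.300=10.211; a1+…+a4=9.465 < 10.211 ≤ a1+…+a5=10.300 → R5 fires; S=11 X=2 P=0 D=6 Q=5
Draw 5: a1=1.790, a2=3.432, a3=4.110, a4=0.000, a5=0.000, a0=9.332; τ=−ln(0.0172)/9.332=0.435 → t=0.975; u2·a0=0.1355·9.332=1.264 ≤ a1=1.790 → R1 fires; S=11 X=2 P=0 D=8 Q=4
Draw 6: a1=1.432, a2=3.432, a3=3.288, a4=0.000, a5=0.000, a0=8.152; τ=−ln(0.8100)/8.152=0.026 → t=1.001; u2·a0=0.1822·8.152=1.485; a1=1.432 < 1.485 ≤ a1+a2=4.864 → R2 fires; S=10 X=2 P=0 D=10 Q=4
Draw 7: a1=1.432, a2=3.120, a3=3.288, a4=0.000, a5=0.000, a0=7.840; τ=−ln(0.0225)/7.840=0.484 → t=1.485; u2·a0=0.2012·7.840=1.577; a1=1.432 < 1.577 ≤ a1+a2=4.552 → R2 fires; S=9 X=2 P=0 D=12 Q=4
Draw 8: a1=1.432, a2=2.808, a3=3.288, a4=0.000, a5=0.000, a0=7.528; τ=−ln(0.7755)/7.528=0.034 → t=1.519 > T=1.49: stop.
Q first becomes ≤ 5 when it reaches 5 at the event at t=0.209.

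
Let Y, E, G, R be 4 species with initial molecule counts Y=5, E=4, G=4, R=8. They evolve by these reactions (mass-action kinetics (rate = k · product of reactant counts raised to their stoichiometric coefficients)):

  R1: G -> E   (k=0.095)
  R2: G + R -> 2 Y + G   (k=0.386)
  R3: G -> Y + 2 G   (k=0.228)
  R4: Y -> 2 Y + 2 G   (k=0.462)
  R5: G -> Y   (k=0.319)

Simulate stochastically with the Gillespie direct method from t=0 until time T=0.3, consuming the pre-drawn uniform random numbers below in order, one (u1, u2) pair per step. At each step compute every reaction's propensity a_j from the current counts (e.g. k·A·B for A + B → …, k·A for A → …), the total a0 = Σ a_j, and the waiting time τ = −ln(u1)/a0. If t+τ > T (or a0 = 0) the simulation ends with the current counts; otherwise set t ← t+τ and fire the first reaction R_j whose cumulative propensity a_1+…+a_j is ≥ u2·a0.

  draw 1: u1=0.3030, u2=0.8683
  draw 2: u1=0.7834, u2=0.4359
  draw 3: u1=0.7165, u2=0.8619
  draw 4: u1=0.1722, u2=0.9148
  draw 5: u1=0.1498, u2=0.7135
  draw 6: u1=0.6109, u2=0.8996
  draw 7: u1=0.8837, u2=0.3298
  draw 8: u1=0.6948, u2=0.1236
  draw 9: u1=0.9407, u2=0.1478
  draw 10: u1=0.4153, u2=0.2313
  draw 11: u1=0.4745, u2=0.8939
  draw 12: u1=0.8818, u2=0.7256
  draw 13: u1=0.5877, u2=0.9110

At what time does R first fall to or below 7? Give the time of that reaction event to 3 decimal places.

t=0.000: Y=5 E=4 G=4 R=8
Draw 1: a1=0.380, a2=12.352, a3=0.912, a4=2.310, a5=1.276, a0=17.230; τ=−ln(0.3030)/17.230=0.069 → t=0.069; u2·a0=0.8683·17.230=14.961; a1+…+a3=13.644 < 14.961 ≤ a1+…+a4=15.954 → R4 fires; Y=6 E=4 G=6 R=8
Draw 2: a1=0.570, a2=18.528, a3=1.368, a4=2.772, a5=1.914, a0=25.152; τ=−ln(0.7834)/25.152=0.010 → t=0.079; u2·a0=0.4359·25.152=10.964; a1=0.570 < 10.964 ≤ a1+a2=19.098 → R2 fires; Y=8 E=4 G=6 R=7
Draw 3: a1=0.570, a2=16.212, a3=1.368, a4=3.696, a5=1.914, a0=23.760; τ=−ln(0.7165)/23.760=0.014 → t=0.093; u2·a0=0.8619·23.760=20.479; a1+…+a3=18.150 < 20.479 ≤ a1+…+a4=21.846 → R4 fires; Y=9 E=4 G=8 R=7
Draw 4: a1=0.760, a2=21.616, a3=1.824, a4=4.158, a5=2.552, a0=30.910; τ=−ln(0.1722)/30.910=0.057 → t=0.150; u2·a0=0.9148·30.910=28.276; a1+…+a3=24.200 < 28.276 ≤ a1+…+a4=28.358 → R4 fires; Y=10 E=4 G=10 R=7
Draw 5: a1=0.950, a2=27.020, a3=2.280, a4=4.620, a5=3.190, a0=38.060; τ=−ln(0.1498)/38.060=0.050 → t=0.200; u2·a0=0.7135·38.060=27.156; a1=0.950 < 27.156 ≤ a1+a2=27.970 → R2 fires; Y=12 E=4 G=10 R=6
Draw 6: a1=0.950, a2=23.160, a3=2.280, a4=5.544, a5=3.190, a0=35.124; τ=−ln(0.6109)/35.124=0.014 → t=0.214; u2·a0=0.8996·35.124=31.598; a1+…+a3=26.390 < 31.598 ≤ a1+…+a4=31.934 → R4 fires; Y=13 E=4 G=12 R=6
Draw 7: a1=1.140, a2=27.792, a3=2.736, a4=6.006, a5=3.828, a0=41.502; τ=−ln(0.8837)/41.502=0.003 → t=0.217; u2·a0=0.3298·41.502=13.687; a1=1.140 < 13.687 ≤ a1+a2=28.932 → R2 fires; Y=15 E=4 G=12 R=5
Draw 8: a1=1.140, a2=23.160, a3=2.736, a4=6.930, a5=3.828, a0=37.794; τ=−ln(0.6948)/37.794=0.010 → t=0.226; u2·a0=0.1236·37.794=4.671; a1=1.140 < 4.671 ≤ a1+a2=24.300 → R2 fires; Y=17 E=4 G=12 R=4
Draw 9: a1=1.140, a2=18.528, a3=2.736, a4=7.854, a5=3.828, a0=34.086; τ=−ln(0.9407)/34.086=0.002 → t=0.228; u2·a0=0.1478·34.086=5.038; a1=1.140 < 5.038 ≤ a1+a2=19.668 → R2 fires; Y=19 E=4 G=12 R=3
Draw 10: a1=1.140, a2=13.896, a3=2.736, a4=8.778, a5=3.828, a0=30.378; τ=−ln(0.4153)/30.378=0.029 → t=0.257; u2·a0=0.2313·30.378=7.026; a1=1.140 < 7.026 ≤ a1+a2=15.036 → R2 fires; Y=21 E=4 G=12 R=2
Draw 11: a1=1.140, a2=9.264, a3=2.736, a4=9.702, a5=3.828, a0=26.670; τ=−ln(0.4745)/26.670=0.028 → t=0.285; u2·a0=0.8939·26.670=23.840; a1+…+a4=22.842 < 23.840 ≤ a1+…+a5=26.670 → R5 fires; Y=22 E=4 G=11 R=2
Draw 12: a1=1.045, a2=8.492, a3=2.508, a4=10.164, a5=3.509, a0=25.718; τ=−ln(0.8818)/25.718=0.005 → t=0.290; u2·a0=0.7256·25.718=18.661; a1+…+a3=12.045 < 18.661 ≤ a1+…+a4=22.209 → R4 fires; Y=23 E=4 G=13 R=2
Draw 13: a1=1.235, a2=10.036, a3=2.964, a4=10.626, a5=4.147, a0=29.008; τ=−ln(0.5877)/29.008=0.018 → t=0.308 > T=0.3: stop.
R first becomes ≤ 7 when it reaches 7 at the event at t=0.079.

Threshold first reached at t = 0.079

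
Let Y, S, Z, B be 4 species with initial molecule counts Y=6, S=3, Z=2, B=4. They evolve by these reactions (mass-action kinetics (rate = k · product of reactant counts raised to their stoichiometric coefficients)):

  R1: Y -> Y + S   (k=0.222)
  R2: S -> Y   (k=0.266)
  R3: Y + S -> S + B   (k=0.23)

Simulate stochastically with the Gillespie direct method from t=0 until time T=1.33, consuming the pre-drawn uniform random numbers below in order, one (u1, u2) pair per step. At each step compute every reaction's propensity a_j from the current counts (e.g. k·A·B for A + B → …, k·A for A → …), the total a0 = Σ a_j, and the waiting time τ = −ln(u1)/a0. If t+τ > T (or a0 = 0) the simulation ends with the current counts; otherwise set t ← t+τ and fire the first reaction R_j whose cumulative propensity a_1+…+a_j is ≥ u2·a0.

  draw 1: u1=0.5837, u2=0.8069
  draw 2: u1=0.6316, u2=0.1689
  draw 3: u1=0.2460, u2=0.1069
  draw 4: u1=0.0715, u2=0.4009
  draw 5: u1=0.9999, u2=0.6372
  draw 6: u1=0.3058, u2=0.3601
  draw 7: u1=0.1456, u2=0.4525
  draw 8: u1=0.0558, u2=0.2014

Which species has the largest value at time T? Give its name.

Dominant species at T: B

t=0.000: Y=6 S=3 Z=2 B=4
Draw 1: a1=1.332, a2=0.798, a3=4.140, a0=6.270; τ=−ln(0.5837)/6.270=0.086 → t=0.086; u2·a0=0.8069·6.270=5.059; a1+a2=2.130 < 5.059 ≤ a1+…+a3=6.270 → R3 fires; Y=5 S=3 Z=2 B=5
Draw 2: a1=1.110, a2=0.798, a3=3.450, a0=5.358; τ=−ln(0.6316)/5.358=0.086 → t=0.172; u2·a0=0.1689·5.358=0.905 ≤ a1=1.110 → R1 fires; Y=5 S=4 Z=2 B=5
Draw 3: a1=1.110, a2=1.064, a3=4.600, a0=6.774; τ=−ln(0.2460)/6.774=0.207 → t=0.379; u2·a0=0.1069·6.774=0.724 ≤ a1=1.110 → R1 fires; Y=5 S=5 Z=2 B=5
Draw 4: a1=1.110, a2=1.330, a3=5.750, a0=8.190; τ=−ln(0.0715)/8.190=0.322 → t=0.701; u2·a0=0.4009·8.190=3.283; a1+a2=2.440 < 3.283 ≤ a1+…+a3=8.190 → R3 fires; Y=4 S=5 Z=2 B=6
Draw 5: a1=0.888, a2=1.330, a3=4.600, a0=6.818; τ=−ln(0.9999)/6.818=0.000 → t=0.701; u2·a0=0.6372·6.818=4.344; a1+a2=2.218 < 4.344 ≤ a1+…+a3=6.818 → R3 fires; Y=3 S=5 Z=2 B=7
Draw 6: a1=0.666, a2=1.330, a3=3.450, a0=5.446; τ=−ln(0.3058)/5.446=0.218 → t=0.918; u2·a0=0.3601·5.446=1.961; a1=0.666 < 1.961 ≤ a1+a2=1.996 → R2 fires; Y=4 S=4 Z=2 B=7
Draw 7: a1=0.888, a2=1.064, a3=3.680, a0=5.632; τ=−ln(0.1456)/5.632=0.342 → t=1.260; u2·a0=0.4525·5.632=2.548; a1+a2=1.952 < 2.548 ≤ a1+…+a3=5.632 → R3 fires; Y=3 S=4 Z=2 B=8
Draw 8: a1=0.666, a2=1.064, a3=2.760, a0=4.490; τ=−ln(0.0558)/4.490=0.643 → t=1.903 > T=1.33: stop.
At T=1.33: Y=3 S=4 Z=2 B=8; the largest is B.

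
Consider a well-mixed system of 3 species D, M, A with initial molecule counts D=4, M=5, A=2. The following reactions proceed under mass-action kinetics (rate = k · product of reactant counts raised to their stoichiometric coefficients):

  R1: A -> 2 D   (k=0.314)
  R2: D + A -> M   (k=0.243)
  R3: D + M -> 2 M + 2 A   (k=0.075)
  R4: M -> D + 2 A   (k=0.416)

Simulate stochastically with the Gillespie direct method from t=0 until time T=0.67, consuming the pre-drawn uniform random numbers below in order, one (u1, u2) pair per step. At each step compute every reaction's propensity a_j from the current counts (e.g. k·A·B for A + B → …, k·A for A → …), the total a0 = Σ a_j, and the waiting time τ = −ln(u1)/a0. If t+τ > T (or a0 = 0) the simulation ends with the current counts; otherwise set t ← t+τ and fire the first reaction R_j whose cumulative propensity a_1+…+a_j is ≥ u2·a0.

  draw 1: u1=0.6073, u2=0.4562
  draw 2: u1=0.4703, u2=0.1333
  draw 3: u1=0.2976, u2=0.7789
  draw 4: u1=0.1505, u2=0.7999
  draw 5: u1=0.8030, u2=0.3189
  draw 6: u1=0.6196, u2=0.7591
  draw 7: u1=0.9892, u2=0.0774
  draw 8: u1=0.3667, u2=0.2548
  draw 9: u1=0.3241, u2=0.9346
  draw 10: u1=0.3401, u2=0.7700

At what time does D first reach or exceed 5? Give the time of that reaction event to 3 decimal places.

Threshold first reached at t = 0.175

t=0.000: D=4 M=5 A=2
Draw 1: a1=0.628, a2=1.944, a3=1.500, a4=2.080, a0=6.152; τ=−ln(0.6073)/6.152=0.081 → t=0.081; u2·a0=0.4562·6.152=2.807; a1+a2=2.572 < 2.807 ≤ a1+…+a3=4.072 → R3 fires; D=3 M=6 A=4
Draw 2: a1=1.256, a2=2.916, a3=1.350, a4=2.496, a0=8.018; τ=−ln(0.4703)/8.018=0.094 → t=0.175; u2·a0=0.1333·8.018=1.069 ≤ a1=1.256 → R1 fires; D=5 M=6 A=3
Draw 3: a1=0.942, a2=3.645, a3=2.250, a4=2.496, a0=9.333; τ=−ln(0.2976)/9.333=0.130 → t=0.305; u2·a0=0.7789·9.333=7.269; a1+…+a3=6.837 < 7.269 ≤ a1+…+a4=9.333 → R4 fires; D=6 M=5 A=5
Draw 4: a1=1.570, a2=7.290, a3=2.250, a4=2.080, a0=13.190; τ=−ln(0.1505)/13.190=0.144 → t=0.449; u2·a0=0.7999·13.190=10.551; a1+a2=8.860 < 10.551 ≤ a1+…+a3=11.110 → R3 fires; D=5 M=6 A=7
Draw 5: a1=2.198, a2=8.505, a3=2.250, a4=2.496, a0=15.449; τ=−ln(0.8030)/15.449=0.014 → t=0.463; u2·a0=0.3189·15.449=4.927; a1=2.198 < 4.927 ≤ a1+a2=10.703 → R2 fires; D=4 M=7 A=6
Draw 6: a1=1.884, a2=5.832, a3=2.100, a4=2.912, a0=12.728; τ=−ln(0.6196)/12.728=0.038 → t=0.500; u2·a0=0.7591·12.728=9.662; a1+a2=7.716 < 9.662 ≤ a1+…+a3=9.816 → R3 fires; D=3 M=8 A=8
Draw 7: a1=2.512, a2=5.832, a3=1.800, a4=3.328, a0=13.472; τ=−ln(0.9892)/13.472=0.001 → t=0.501; u2·a0=0.0774·13.472=1.043 ≤ a1=2.512 → R1 fires; D=5 M=8 A=7
Draw 8: a1=2.198, a2=8.505, a3=3.000, a4=3.328, a0=17.031; τ=−ln(0.3667)/17.031=0.059 → t=0.560; u2·a0=0.2548·17.031=4.339; a1=2.198 < 4.339 ≤ a1+a2=10.703 → R2 fires; D=4 M=9 A=6
Draw 9: a1=1.884, a2=5.832, a3=2.700, a4=3.744, a0=14.160; τ=−ln(0.3241)/14.160=0.080 → t=0.640; u2·a0=0.9346·14.160=13.234; a1+…+a3=10.416 < 13.234 ≤ a1+…+a4=14.160 → R4 fires; D=5 M=8 A=8
Draw 10: a1=2.512, a2=9.720, a3=3.000, a4=3.328, a0=18.560; τ=−ln(0.3401)/18.560=0.058 → t=0.698 > T=0.67: stop.
D first becomes ≥ 5 when it reaches 5 at the event at t=0.175.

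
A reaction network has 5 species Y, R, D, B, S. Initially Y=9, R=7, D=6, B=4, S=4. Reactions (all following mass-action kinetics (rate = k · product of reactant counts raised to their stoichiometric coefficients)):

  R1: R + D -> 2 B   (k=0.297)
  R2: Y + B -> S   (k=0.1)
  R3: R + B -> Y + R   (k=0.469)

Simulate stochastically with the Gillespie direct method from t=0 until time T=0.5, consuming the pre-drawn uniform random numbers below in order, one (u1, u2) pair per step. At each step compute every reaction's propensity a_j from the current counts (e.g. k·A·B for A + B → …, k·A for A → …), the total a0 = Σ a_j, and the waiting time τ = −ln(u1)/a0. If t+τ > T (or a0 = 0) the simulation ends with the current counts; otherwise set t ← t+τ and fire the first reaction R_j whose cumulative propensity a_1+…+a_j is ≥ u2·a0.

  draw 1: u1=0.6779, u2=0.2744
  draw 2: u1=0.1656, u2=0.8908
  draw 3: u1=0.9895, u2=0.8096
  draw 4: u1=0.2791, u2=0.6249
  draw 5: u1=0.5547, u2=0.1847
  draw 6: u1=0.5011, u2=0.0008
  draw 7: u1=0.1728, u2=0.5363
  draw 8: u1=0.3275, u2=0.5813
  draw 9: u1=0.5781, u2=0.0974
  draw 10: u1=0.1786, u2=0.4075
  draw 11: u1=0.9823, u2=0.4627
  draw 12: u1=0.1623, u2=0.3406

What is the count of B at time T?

B at T = 5

t=0.000: Y=9 R=7 D=6 B=4 S=4
Draw 1: a1=12.474, a2=3.600, a3=13.132, a0=29.206; τ=−ln(0.6779)/29.206=0.013 → t=0.013; u2·a0=0.2744·29.206=8.014 ≤ a1=12.474 → R1 fires; Y=9 R=6 D=5 B=6 S=4
Draw 2: a1=8.910, a2=5.400, a3=16.884, a0=31.194; τ=−ln(0.1656)/31.194=0.058 → t=0.071; u2·a0=0.8908·31.194=27.788; a1+a2=14.310 < 27.788 ≤ a1+…+a3=31.194 → R3 fires; Y=10 R=6 D=5 B=5 S=4
Draw 3: a1=8.910, a2=5.000, a3=14.070, a0=27.980; τ=−ln(0.9895)/27.980=0.000 → t=0.071; u2·a0=0.8096·27.980=22.653; a1+a2=13.910 < 22.653 ≤ a1+…+a3=27.980 → R3 fires; Y=11 R=6 D=5 B=4 S=4
Draw 4: a1=8.910, a2=4.400, a3=11.256, a0=24.566; τ=−ln(0.2791)/24.566=0.052 → t=0.123; u2·a0=0.6249·24.566=15.351; a1+a2=13.310 < 15.351 ≤ a1+…+a3=24.566 → R3 fires; Y=12 R=6 D=5 B=3 S=4
Draw 5: a1=8.910, a2=3.600, a3=8.442, a0=20.952; τ=−ln(0.5547)/20.952=0.028 → t=0.151; u2·a0=0.1847·20.952=3.870 ≤ a1=8.910 → R1 fires; Y=12 R=5 D=4 B=5 S=4
Draw 6: a1=5.940, a2=6.000, a3=11.725, a0=23.665; τ=−ln(0.5011)/23.665=0.029 → t=0.181; u2·a0=0.0008·23.665=0.019 ≤ a1=5.940 → R1 fires; Y=12 R=4 D=3 B=7 S=4
Draw 7: a1=3.564, a2=8.400, a3=13.132, a0=25.096; τ=−ln(0.1728)/25.096=0.070 → t=0.251; u2·a0=0.5363·25.096=13.459; a1+a2=11.964 < 13.459 ≤ a1+…+a3=25.096 → R3 fires; Y=13 R=4 D=3 B=6 S=4
Draw 8: a1=3.564, a2=7.800, a3=11.256, a0=22.620; τ=−ln(0.3275)/22.620=0.049 → t=0.300; u2·a0=0.5813·22.620=13.149; a1+a2=11.364 < 13.149 ≤ a1+…+a3=22.620 → R3 fires; Y=14 R=4 D=3 B=5 S=4
Draw 9: a1=3.564, a2=7.000, a3=9.380, a0=19.944; τ=−ln(0.5781)/19.944=0.027 → t=0.327; u2·a0=0.0974·19.944=1.943 ≤ a1=3.564 → R1 fires; Y=14 R=3 D=2 B=7 S=4
Draw 10: a1=1.782, a2=9.800, a3=9.849, a0=21.431; τ=−ln(0.1786)/21.431=0.080 → t=0.408; u2·a0=0.4075·21.431=8.733; a1=1.782 < 8.733 ≤ a1+a2=11.582 → R2 fires; Y=13 R=3 D=2 B=6 S=5
Draw 11: a1=1.782, a2=7.800, a3=8.442, a0=18.024; τ=−ln(0.9823)/18.024=0.001 → t=0.409; u2·a0=0.4627·18.024=8.340; a1=1.782 < 8.340 ≤ a1+a2=9.582 → R2 fires; Y=12 R=3 D=2 B=5 S=6
Draw 12: a1=1.782, a2=6.000, a3=7.035, a0=14.817; τ=−ln(0.1623)/14.817=0.123 → t=0.531 > T=0.5: stop.
Read off B at T=0.5: 5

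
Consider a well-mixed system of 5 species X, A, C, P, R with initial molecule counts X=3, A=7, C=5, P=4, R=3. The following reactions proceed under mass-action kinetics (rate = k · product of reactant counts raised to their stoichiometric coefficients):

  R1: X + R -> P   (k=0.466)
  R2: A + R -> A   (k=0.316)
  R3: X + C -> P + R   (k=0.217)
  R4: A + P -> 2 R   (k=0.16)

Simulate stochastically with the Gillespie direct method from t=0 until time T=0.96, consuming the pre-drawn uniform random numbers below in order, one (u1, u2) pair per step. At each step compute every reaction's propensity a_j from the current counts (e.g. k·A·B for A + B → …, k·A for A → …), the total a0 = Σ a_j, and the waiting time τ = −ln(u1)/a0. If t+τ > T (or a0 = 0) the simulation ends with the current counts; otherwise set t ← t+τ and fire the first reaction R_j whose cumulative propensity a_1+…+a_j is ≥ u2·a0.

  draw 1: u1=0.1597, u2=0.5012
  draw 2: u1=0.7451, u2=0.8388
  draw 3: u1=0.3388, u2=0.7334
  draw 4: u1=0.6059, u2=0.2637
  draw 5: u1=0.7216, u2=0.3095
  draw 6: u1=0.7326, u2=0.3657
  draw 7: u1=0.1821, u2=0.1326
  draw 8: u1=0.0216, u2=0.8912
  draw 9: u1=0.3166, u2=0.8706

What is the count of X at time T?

X at T = 1

t=0.000: X=3 A=7 C=5 P=4 R=3
Draw 1: a1=4.194, a2=6.636, a3=3.255, a4=4.480, a0=18.565; τ=−ln(0.1597)/18.565=0.099 → t=0.099; u2·a0=0.5012·18.565=9.305; a1=4.194 < 9.305 ≤ a1+a2=10.830 → R2 fires; X=3 A=7 C=5 P=4 R=2
Draw 2: a1=2.796, a2=4.424, a3=3.255, a4=4.480, a0=14.955; τ=−ln(0.7451)/14.955=0.020 → t=0.118; u2·a0=0.8388·14.955=12.544; a1+…+a3=10.475 < 12.544 ≤ a1+…+a4=14.955 → R4 fires; X=3 A=6 C=5 P=3 R=4
Draw 3: a1=5.592, a2=7.584, a3=3.255, a4=2.880, a0=19.311; τ=−ln(0.3388)/19.311=0.056 → t=0.175; u2·a0=0.7334·19.311=14.163; a1+a2=13.176 < 14.163 ≤ a1+…+a3=16.431 → R3 fires; X=2 A=6 C=4 P=4 R=5
Draw 4: a1=4.660, a2=9.480, a3=1.736, a4=3.840, a0=19.716; τ=−ln(0.6059)/19.716=0.025 → t=0.200; u2·a0=0.2637·19.716=5.199; a1=4.660 < 5.199 ≤ a1+a2=14.140 → R2 fires; X=2 A=6 C=4 P=4 R=4
Draw 5: a1=3.728, a2=7.584, a3=1.736, a4=3.840, a0=16.888; τ=−ln(0.7216)/16.888=0.019 → t=0.219; u2·a0=0.3095·16.888=5.227; a1=3.728 < 5.227 ≤ a1+a2=11.312 → R2 fires; X=2 A=6 C=4 P=4 R=3
Draw 6: a1=2.796, a2=5.688, a3=1.736, a4=3.840, a0=14.060; τ=−ln(0.7326)/14.060=0.022 → t=0.241; u2·a0=0.3657·14.060=5.142; a1=2.796 < 5.142 ≤ a1+a2=8.484 → R2 fires; X=2 A=6 C=4 P=4 R=2
Draw 7: a1=1.864, a2=3.792, a3=1.736, a4=3.840, a0=11.232; τ=−ln(0.1821)/11.232=0.152 → t=0.393; u2·a0=0.1326·11.232=1.489 ≤ a1=1.864 → R1 fires; X=1 A=6 C=4 P=5 R=1
Draw 8: a1=0.466, a2=1.896, a3=0.868, a4=4.800, a0=8.030; τ=−ln(0.0216)/8.030=0.478 → t=0.871; u2·a0=0.8912·8.030=7.156; a1+…+a3=3.230 < 7.156 ≤ a1+…+a4=8.030 → R4 fires; X=1 A=5 C=4 P=4 R=3
Draw 9: a1=1.398, a2=4.740, a3=0.868, a4=3.200, a0=10.206; τ=−ln(0.3166)/10.206=0.113 → t=0.983 > T=0.96: stop.
Read off X at T=0.96: 1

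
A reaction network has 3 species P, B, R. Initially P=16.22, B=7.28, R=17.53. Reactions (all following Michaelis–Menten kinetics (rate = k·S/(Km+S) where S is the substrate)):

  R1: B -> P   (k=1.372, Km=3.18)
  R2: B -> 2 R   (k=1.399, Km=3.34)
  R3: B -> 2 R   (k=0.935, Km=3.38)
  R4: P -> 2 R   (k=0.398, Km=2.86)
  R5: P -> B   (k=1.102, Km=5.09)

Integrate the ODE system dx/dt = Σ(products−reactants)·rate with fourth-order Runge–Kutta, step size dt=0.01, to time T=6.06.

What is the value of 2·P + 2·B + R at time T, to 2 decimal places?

Check how each reaction changes W = 2·P + 2·B + R (weight of products minus weight of reactants):
R1: B -> P: (2·1) − (2·1) = 2 − 2 = 0
R2: B -> 2 R: (1·2) − (2·1) = 2 − 2 = 0
R3: B -> 2 R: (1·2) − (2·1) = 2 − 2 = 0
R4: P -> 2 R: (1·2) − (2·1) = 2 − 2 = 0
R5: P -> B: (2·1) − (2·1) = 2 − 2 = 0
Every reaction leaves W unchanged, so W is conserved and no simulation is needed: W(T) = W(0) = 2·16.22 + 2·7.28 + 17.53 = 64.53

Value at T = 64.53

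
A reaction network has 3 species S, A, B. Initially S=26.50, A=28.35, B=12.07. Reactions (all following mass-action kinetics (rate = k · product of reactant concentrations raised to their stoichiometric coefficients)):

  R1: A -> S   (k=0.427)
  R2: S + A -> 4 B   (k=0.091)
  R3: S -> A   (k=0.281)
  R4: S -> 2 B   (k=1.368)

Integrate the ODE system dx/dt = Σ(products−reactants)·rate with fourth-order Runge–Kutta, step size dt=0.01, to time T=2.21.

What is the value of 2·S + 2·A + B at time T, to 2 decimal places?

Check how each reaction changes W = 2·S + 2·A + B (weight of products minus weight of reactants):
R1: A -> S: (2·1) − (2·1) = 2 − 2 = 0
R2: S + A -> 4 B: (1·4) − (2·1 + 2·1) = 4 − 4 = 0
R3: S -> A: (2·1) − (2·1) = 2 − 2 = 0
R4: S -> 2 B: (1·2) − (2·1) = 2 − 2 = 0
Every reaction leaves W unchanged, so W is conserved and no simulation is needed: W(T) = W(0) = 2·26.50 + 2·28.35 + 12.07 = 121.77

Value at T = 121.77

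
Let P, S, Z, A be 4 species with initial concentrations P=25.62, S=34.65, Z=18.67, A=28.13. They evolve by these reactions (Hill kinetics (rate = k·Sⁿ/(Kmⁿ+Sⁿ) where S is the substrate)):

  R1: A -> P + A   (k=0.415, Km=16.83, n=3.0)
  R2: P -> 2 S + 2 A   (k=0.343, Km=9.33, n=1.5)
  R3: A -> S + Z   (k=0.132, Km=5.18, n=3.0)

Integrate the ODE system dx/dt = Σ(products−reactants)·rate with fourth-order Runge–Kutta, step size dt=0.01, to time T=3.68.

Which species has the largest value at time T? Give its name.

Dominant species at T: S

RK4 with dt=0.01: 368 steps to T=3.68. Trajectory (selected grid times):
t=0.00: P=25.62 S=34.65 Z=18.67 A=28.13
t=0.41: P=25.65 S=34.93 Z=18.72 A=28.31
t=0.82: P=25.67 S=35.22 Z=18.78 A=28.48
t=1.23: P=25.70 S=35.50 Z=18.83 A=28.66
t=1.64: P=25.72 S=35.79 Z=18.89 A=28.84
t=2.04: P=25.75 S=36.07 Z=18.94 A=29.01
t=2.45: P=25.78 S=36.35 Z=18.99 A=29.19
t=2.86: P=25.80 S=36.64 Z=19.05 A=29.36
t=3.27: P=25.83 S=36.92 Z=19.10 A=29.54
t=3.68: P=25.86 S=37.21 Z=19.15 A=29.72
At T=3.68: P=25.86 S=37.21 Z=19.15 A=29.72; the largest is S.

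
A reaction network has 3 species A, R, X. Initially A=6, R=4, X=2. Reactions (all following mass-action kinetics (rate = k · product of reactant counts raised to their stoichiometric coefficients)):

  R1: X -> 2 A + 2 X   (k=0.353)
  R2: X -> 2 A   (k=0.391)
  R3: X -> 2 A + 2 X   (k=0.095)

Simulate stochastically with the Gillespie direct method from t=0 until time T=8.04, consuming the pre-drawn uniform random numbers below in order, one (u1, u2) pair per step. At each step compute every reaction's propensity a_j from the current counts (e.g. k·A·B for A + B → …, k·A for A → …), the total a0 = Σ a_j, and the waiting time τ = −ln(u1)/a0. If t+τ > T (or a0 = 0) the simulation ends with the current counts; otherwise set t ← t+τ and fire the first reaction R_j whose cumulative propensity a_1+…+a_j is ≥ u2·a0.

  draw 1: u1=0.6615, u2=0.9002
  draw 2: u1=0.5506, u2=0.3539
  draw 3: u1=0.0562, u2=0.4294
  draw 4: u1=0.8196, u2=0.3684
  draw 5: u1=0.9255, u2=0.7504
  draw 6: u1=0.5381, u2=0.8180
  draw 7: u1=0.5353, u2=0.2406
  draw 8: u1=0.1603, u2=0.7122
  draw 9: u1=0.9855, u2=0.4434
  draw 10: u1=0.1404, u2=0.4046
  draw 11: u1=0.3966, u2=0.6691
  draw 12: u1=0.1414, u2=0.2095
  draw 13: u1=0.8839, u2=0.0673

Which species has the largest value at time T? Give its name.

t=0.000: A=6 R=4 X=2
Draw 1: a1=0.706, a2=0.782, a3=0.190, a0=1.678; τ=−ln(0.6615)/1.678=0.246 → t=0.246; u2·a0=0.9002·1.678=1.511; a1+a2=1.488 < 1.511 ≤ a1+…+a3=1.678 → R3 fires; A=8 R=4 X=3
Draw 2: a1=1.059, a2=1.173, a3=0.285, a0=2.517; τ=−ln(0.5506)/2.517=0.237 → t=0.483; u2·a0=0.3539·2.517=0.891 ≤ a1=1.059 → R1 fires; A=10 R=4 X=4
Draw 3: a1=1.412, a2=1.564, a3=0.380, a0=3.356; τ=−ln(0.0562)/3.356=0.858 → t=1.341; u2·a0=0.4294·3.356=1.441; a1=1.412 < 1.441 ≤ a1+a2=2.976 → R2 fires; A=12 R=4 X=3
Draw 4: a1=1.059, a2=1.173, a3=0.285, a0=2.517; τ=−ln(0.8196)/2.517=0.079 → t=1.420; u2·a0=0.3684·2.517=0.927 ≤ a1=1.059 → R1 fires; A=14 R=4 X=4
Draw 5: a1=1.412, a2=1.564, a3=0.380, a0=3.356; τ=−ln(0.9255)/3.356=0.023 → t=1.443; u2·a0=0.7504·3.356=2.518; a1=1.412 < 2.518 ≤ a1+a2=2.976 → R2 fires; A=16 R=4 X=3
Draw 6: a1=1.059, a2=1.173, a3=0.285, a0=2.517; τ=−ln(0.5381)/2.517=0.246 → t=1.689; u2·a0=0.8180·2.517=2.059; a1=1.059 < 2.059 ≤ a1+a2=2.232 → R2 fires; A=18 R=4 X=2
Draw 7: a1=0.706, a2=0.782, a3=0.190, a0=1.678; τ=−ln(0.5353)/1.678=0.372 → t=2.062; u2·a0=0.2406·1.678=0.404 ≤ a1=0.706 → R1 fires; A=20 R=4 X=3
Draw 8: a1=1.059, a2=1.173, a3=0.285, a0=2.517; τ=−ln(0.1603)/2.517=0.727 → t=2.789; u2·a0=0.7122·2.517=1.793; a1=1.059 < 1.793 ≤ a1+a2=2.232 → R2 fires; A=22 R=4 X=2
Draw 9: a1=0.706, a2=0.782, a3=0.190, a0=1.678; τ=−ln(0.9855)/1.678=0.009 → t=2.798; u2·a0=0.4434·1.678=0.744; a1=0.706 < 0.744 ≤ a1+a2=1.488 → R2 fires; A=24 R=4 X=1
Draw 10: a1=0.353, a2=0.391, a3=0.095, a0=0.839; τ=−ln(0.1404)/0.839=2.340 → t=5.138; u2·a0=0.4046·0.839=0.339 ≤ a1=0.353 → R1 fires; A=26 R=4 X=2
Draw 11: a1=0.706, a2=0.782, a3=0.190, a0=1.678; τ=−ln(0.3966)/1.678=0.551 → t=5.689; u2·a0=0.6691·1.678=1.123; a1=0.706 < 1.123 ≤ a1+a2=1.488 → R2 fires; A=28 R=4 X=1
Draw 12: a1=0.353, a2=0.391, a3=0.095, a0=0.839; τ=−ln(0.1414)/0.839=2.332 → t=8.021; u2·a0=0.2095·0.839=0.176 ≤ a1=0.353 → R1 fires; A=30 R=4 X=2
Draw 13: a1=0.706, a2=0.782, a3=0.190, a0=1.678; τ=−ln(0.8839)/1.678=0.074 → t=8.094 > T=8.04: stop.
At T=8.04: A=30 R=4 X=2; the largest is A.

Dominant species at T: A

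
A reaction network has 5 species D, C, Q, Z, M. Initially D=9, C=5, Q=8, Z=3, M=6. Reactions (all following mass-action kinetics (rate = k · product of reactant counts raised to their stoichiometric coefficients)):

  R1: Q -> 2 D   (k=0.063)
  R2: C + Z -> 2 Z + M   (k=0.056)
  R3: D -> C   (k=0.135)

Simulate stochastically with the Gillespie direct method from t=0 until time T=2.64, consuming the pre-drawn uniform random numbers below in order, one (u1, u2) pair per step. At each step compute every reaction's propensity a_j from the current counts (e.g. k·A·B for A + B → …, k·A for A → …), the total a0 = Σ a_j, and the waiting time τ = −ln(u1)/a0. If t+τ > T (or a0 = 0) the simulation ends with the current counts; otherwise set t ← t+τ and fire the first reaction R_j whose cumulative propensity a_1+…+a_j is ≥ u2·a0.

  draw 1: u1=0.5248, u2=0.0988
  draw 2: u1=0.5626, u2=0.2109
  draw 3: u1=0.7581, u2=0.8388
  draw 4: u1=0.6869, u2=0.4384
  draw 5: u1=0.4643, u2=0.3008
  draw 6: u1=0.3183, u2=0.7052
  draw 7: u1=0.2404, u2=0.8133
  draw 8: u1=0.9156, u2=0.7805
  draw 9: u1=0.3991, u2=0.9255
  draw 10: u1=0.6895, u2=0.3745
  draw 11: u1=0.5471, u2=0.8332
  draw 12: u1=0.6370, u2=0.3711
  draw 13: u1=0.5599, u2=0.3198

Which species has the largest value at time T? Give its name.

Dominant species at T: M

t=0.000: D=9 C=5 Q=8 Z=3 M=6
Draw 1: a1=0.504, a2=0.840, a3=1.215, a0=2.559; τ=−ln(0.5248)/2.559=0.252 → t=0.252; u2·a0=0.0988·2.559=0.253 ≤ a1=0.504 → R1 fires; D=11 C=5 Q=7 Z=3 M=6
Draw 2: a1=0.441, a2=0.840, a3=1.485, a0=2.766; τ=−ln(0.5626)/2.766=0.208 → t=0.460; u2·a0=0.2109·2.766=0.583; a1=0.441 < 0.583 ≤ a1+a2=1.281 → R2 fires; D=11 C=4 Q=7 Z=4 M=7
Draw 3: a1=0.441, a2=0.896, a3=1.485, a0=2.822; τ=−ln(0.7581)/2.822=0.098 → t=0.558; u2·a0=0.8388·2.822=2.367; a1+a2=1.337 < 2.367 ≤ a1+…+a3=2.822 → R3 fires; D=10 C=5 Q=7 Z=4 M=7
Draw 4: a1=0.441, a2=1.120, a3=1.350, a0=2.911; τ=−ln(0.6869)/2.911=0.129 → t=0.687; u2·a0=0.4384·2.911=1.276; a1=0.441 < 1.276 ≤ a1+a2=1.561 → R2 fires; D=10 C=4 Q=7 Z=5 M=8
Draw 5: a1=0.441, a2=1.120, a3=1.350, a0=2.911; τ=−ln(0.4643)/2.911=0.264 → t=0.951; u2·a0=0.3008·2.911=0.876; a1=0.441 < 0.876 ≤ a1+a2=1.561 → R2 fires; D=10 C=3 Q=7 Z=6 M=9
Draw 6: a1=0.441, a2=1.008, a3=1.350, a0=2.799; τ=−ln(0.3183)/2.799=0.409 → t=1.360; u2·a0=0.7052·2.799=1.974; a1+a2=1.449 < 1.974 ≤ a1+…+a3=2.799 → R3 fires; D=9 C=4 Q=7 Z=6 M=9
Draw 7: a1=0.441, a2=1.344, a3=1.215, a0=3.000; τ=−ln(0.2404)/3.000=0.475 → t=1.835; u2·a0=0.8133·3.000=2.440; a1+a2=1.785 < 2.440 ≤ a1+…+a3=3.000 → R3 fires; D=8 C=5 Q=7 Z=6 M=9
Draw 8: a1=0.441, a2=1.680, a3=1.080, a0=3.201; τ=−ln(0.9156)/3.201=0.028 → t=1.862; u2·a0=0.7805·3.201=2.498; a1+a2=2.121 < 2.498 ≤ a1+…+a3=3.201 → R3 fires; D=7 C=6 Q=7 Z=6 M=9
Draw 9: a1=0.441, a2=2.016, a3=0.945, a0=3.402; τ=−ln(0.3991)/3.402=0.270 → t=2.132; u2·a0=0.9255·3.402=3.149; a1+a2=2.457 < 3.149 ≤ a1+…+a3=3.402 → R3 fires; D=6 C=7 Q=7 Z=6 M=9
Draw 10: a1=0.441, a2=2.352, a3=0.810, a0=3.603; τ=−ln(0.6895)/3.603=0.103 → t=2.235; u2·a0=0.3745·3.603=1.349; a1=0.441 < 1.349 ≤ a1+a2=2.793 → R2 fires; D=6 C=6 Q=7 Z=7 M=10
Draw 11: a1=0.441, a2=2.352, a3=0.810, a0=3.603; τ=−ln(0.5471)/3.603=0.167 → t=2.403; u2·a0=0.8332·3.603=3.002; a1+a2=2.793 < 3.002 ≤ a1+…+a3=3.603 → R3 fires; D=5 C=7 Q=7 Z=7 M=10
Draw 12: a1=0.441, a2=2.744, a3=0.675, a0=3.860; τ=−ln(0.6370)/3.860=0.117 → t=2.520; u2·a0=0.3711·3.860=1.432; a1=0.441 < 1.432 ≤ a1+a2=3.185 → R2 fires; D=5 C=6 Q=7 Z=8 M=11
Draw 13: a1=0.441, a2=2.688, a3=0.675, a0=3.804; τ=−ln(0.5599)/3.804=0.152 → t=2.672 > T=2.64: stop.
At T=2.64: D=5 C=6 Q=7 Z=8 M=11; the largest is M.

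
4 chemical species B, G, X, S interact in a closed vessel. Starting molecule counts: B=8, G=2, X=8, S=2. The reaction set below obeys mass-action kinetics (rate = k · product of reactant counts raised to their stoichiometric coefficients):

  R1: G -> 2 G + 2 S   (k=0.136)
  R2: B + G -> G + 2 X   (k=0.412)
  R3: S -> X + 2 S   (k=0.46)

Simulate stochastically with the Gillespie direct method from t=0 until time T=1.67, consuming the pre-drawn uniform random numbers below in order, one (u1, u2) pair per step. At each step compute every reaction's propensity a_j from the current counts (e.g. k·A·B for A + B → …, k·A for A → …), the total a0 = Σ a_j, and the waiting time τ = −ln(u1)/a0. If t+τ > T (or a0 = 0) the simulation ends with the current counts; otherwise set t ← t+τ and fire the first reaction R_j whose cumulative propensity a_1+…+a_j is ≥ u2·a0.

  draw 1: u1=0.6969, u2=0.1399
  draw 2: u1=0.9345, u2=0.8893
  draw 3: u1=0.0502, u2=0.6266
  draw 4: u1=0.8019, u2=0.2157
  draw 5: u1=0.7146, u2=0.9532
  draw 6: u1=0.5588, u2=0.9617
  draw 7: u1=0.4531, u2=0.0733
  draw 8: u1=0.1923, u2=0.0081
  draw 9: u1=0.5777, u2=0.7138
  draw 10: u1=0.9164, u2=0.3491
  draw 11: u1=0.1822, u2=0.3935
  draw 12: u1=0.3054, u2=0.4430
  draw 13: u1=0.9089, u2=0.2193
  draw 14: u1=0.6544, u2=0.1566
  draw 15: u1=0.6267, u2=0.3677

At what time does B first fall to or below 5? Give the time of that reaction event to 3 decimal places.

Threshold first reached at t = 0.493

t=0.000: B=8 G=2 X=8 S=2
Draw 1: a1=0.272, a2=6.592, a3=0.920, a0=7.784; τ=−ln(0.6969)/7.784=0.046 → t=0.046; u2·a0=0.1399·7.784=1.089; a1=0.272 < 1.089 ≤ a1+a2=6.864 → R2 fires; B=7 G=2 X=10 S=2
Draw 2: a1=0.272, a2=5.768, a3=0.920, a0=6.960; τ=−ln(0.9345)/6.960=0.010 → t=0.056; u2·a0=0.8893·6.960=6.190; a1+a2=6.040 < 6.190 ≤ a1+…+a3=6.960 → R3 fires; B=7 G=2 X=11 S=3
Draw 3: a1=0.272, a2=5.768, a3=1.380, a0=7.420; τ=−ln(0.0502)/7.420=0.403 → t=0.459; u2·a0=0.6266·7.420=4.649; a1=0.272 < 4.649 ≤ a1+a2=6.040 → R2 fires; B=6 G=2 X=13 S=3
Draw 4: a1=0.272, a2=4.944, a3=1.380, a0=6.596; τ=−ln(0.8019)/6.596=0.033 → t=0.493; u2·a0=0.2157·6.596=1.423; a1=0.272 < 1.423 ≤ a1+a2=5.216 → R2 fires; B=5 G=2 X=15 S=3
Draw 5: a1=0.272, a2=4.120, a3=1.380, a0=5.772; τ=−ln(0.7146)/5.772=0.058 → t=0.551; u2·a0=0.9532·5.772=5.502; a1+a2=4.392 < 5.502 ≤ a1+…+a3=5.772 → R3 fires; B=5 G=2 X=16 S=4
Draw 6: a1=0.272, a2=4.120, a3=1.840, a0=6.232; τ=−ln(0.5588)/6.232=0.093 → t=0.644; u2·a0=0.9617·6.232=5.993; a1+a2=4.392 < 5.993 ≤ a1+…+a3=6.232 → R3 fires; B=5 G=2 X=17 S=5
Draw 7: a1=0.272, a2=4.120, a3=2.300, a0=6.692; τ=−ln(0.4531)/6.692=0.118 → t=0.763; u2·a0=0.0733·6.692=0.491; a1=0.272 < 0.491 ≤ a1+a2=4.392 → R2 fires; B=4 G=2 X=19 S=5
Draw 8: a1=0.272, a2=3.296, a3=2.300, a0=5.868; τ=−ln(0.1923)/5.868=0.281 → t=1.044; u2·a0=0.0081·5.868=0.048 ≤ a1=0.272 → R1 fires; B=4 G=3 X=19 S=7
Draw 9: a1=0.408, a2=4.944, a3=3.220, a0=8.572; τ=−ln(0.5777)/8.572=0.064 → t=1.108; u2·a0=0.7138·8.572=6.119; a1+a2=5.352 < 6.119 ≤ a1+…+a3=8.572 → R3 fires; B=4 G=3 X=20 S=8
Draw 10: a1=0.408, a2=4.944, a3=3.680, a0=9.032; τ=−ln(0.9164)/9.032=0.010 → t=1.117; u2·a0=0.3491·9.032=3.153; a1=0.408 < 3.153 ≤ a1+a2=5.352 → R2 fires; B=3 G=3 X=22 S=8
Draw 11: a1=0.408, a2=3.708, a3=3.680, a0=7.796; τ=−ln(0.1822)/7.796=0.218 → t=1.336; u2·a0=0.3935·7.796=3.068; a1=0.408 < 3.068 ≤ a1+a2=4.116 → R2 fires; B=2 G=3 X=24 S=8
Draw 12: a1=0.408, a2=2.472, a3=3.680, a0=6.560; τ=−ln(0.3054)/6.560=0.181 → t=1.517; u2·a0=0.4430·6.560=2.906; a1+a2=2.880 < 2.906 ≤ a1+…+a3=6.560 → R3 fires; B=2 G=3 X=25 S=9
Draw 13: a1=0.408, a2=2.472, a3=4.140, a0=7.020; τ=−ln(0.9089)/7.020=0.014 → t=1.530; u2·a0=0.2193·7.020=1.539; a1=0.408 < 1.539 ≤ a1+a2=2.880 → R2 fires; B=1 G=3 X=27 S=9
Draw 14: a1=0.408, a2=1.236, a3=4.140, a0=5.784; τ=−ln(0.6544)/5.784=0.073 → t=1.603; u2·a0=0.1566·5.784=0.906; a1=0.408 < 0.906 ≤ a1+a2=1.644 → R2 fires; B=0 G=3 X=29 S=9
Draw 15: a1=0.408, a2=0.000, a3=4.140, a0=4.548; τ=−ln(0.6267)/4.548=0.103 → t=1.706 > T=1.67: stop.
B first becomes ≤ 5 when it reaches 5 at the event at t=0.493.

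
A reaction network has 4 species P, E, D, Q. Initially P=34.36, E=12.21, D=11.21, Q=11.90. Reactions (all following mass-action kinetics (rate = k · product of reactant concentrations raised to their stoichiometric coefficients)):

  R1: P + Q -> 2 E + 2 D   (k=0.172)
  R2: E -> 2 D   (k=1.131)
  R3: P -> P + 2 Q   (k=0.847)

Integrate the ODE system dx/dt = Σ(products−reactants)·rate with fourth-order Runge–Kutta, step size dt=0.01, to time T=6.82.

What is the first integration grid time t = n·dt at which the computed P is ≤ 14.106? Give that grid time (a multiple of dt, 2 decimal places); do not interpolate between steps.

Threshold first reached at t = 0.49

RK4 with dt=0.01: 682 steps to T=6.82. Trajectory (selected grid times):
t=0.00: P=34.36 E=12.21 D=11.21 Q=11.90
t=0.48: P=14.24 E=36.74 D=82.83 Q=10.17
t=0.49: P=14.00 E=36.82 D=84.16 Q=10.16
t=0.76: P=8.76 E=36.04 D=117.12 Q=10.03
t=1.52: P=2.38 E=23.07 D=181.39 Q=9.95
t=2.27: P=0.66 E=11.99 D=213.84 Q=9.93
t=3.03: P=0.18 E=5.67 D=229.38 Q=9.93
t=3.79: P=0.05 E=2.56 D=236.38 Q=9.93
t=4.55: P=0.01 E=1.13 D=239.46 Q=9.93
t=5.30: P=0.00 E=0.49 D=240.78 Q=9.93
t=6.06: P=0.00 E=0.21 D=241.36 Q=9.93
t=6.82: P=0.00 E=0.09 D=241.61 Q=9.93
P(0.48)=14.245 > 14.106 but P(0.49)=13.998 ≤ 14.106, so the first grid time is t=0.49.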